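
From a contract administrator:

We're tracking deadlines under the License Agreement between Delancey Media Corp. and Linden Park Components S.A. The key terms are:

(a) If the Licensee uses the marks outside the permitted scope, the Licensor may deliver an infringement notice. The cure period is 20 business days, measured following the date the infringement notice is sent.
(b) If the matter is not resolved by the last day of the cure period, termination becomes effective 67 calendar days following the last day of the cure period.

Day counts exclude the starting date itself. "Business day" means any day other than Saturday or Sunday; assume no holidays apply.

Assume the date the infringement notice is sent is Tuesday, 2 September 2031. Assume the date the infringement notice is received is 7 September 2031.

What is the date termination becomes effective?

6 December 2031

The last day of the cure period: counting 20 business days from Tuesday, 2 September 2031 (Sep 3, Sep 4, Sep 5, Sep 8, …, Sep 26, Sep 29, Sep 30, skipping weekends) reaches Tuesday, 30 September 2031.
The date termination becomes effective: 30 September 2031 + 67 days = 6 December 2031.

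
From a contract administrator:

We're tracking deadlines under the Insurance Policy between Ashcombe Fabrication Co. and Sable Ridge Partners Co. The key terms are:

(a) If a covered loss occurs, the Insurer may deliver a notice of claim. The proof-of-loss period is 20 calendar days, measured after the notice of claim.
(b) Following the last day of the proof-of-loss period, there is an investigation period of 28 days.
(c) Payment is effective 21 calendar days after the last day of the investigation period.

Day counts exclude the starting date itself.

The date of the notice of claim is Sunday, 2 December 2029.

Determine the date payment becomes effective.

The last day of the proof-of-loss period: 2 December 2029 + 20 days = 22 December 2029.
Adding 28 calendar days to 22 December 2029 gives 19 January 2030, which is the last day of the investigation period.
The date payment becomes effective: 21 calendar days after 19 January 2030 is 9 February 2030.

9 February 2030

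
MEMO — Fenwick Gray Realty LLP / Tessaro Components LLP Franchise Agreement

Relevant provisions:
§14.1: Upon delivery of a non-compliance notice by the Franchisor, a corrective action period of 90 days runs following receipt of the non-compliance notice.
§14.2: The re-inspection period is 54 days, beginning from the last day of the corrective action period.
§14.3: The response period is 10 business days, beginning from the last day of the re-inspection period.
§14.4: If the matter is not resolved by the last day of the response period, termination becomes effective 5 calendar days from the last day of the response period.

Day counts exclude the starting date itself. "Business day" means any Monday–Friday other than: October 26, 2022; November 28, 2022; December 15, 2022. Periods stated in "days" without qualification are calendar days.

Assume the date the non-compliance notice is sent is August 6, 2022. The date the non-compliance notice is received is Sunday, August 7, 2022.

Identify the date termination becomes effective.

The last day of the corrective action period: August 7, 2022 + 90 days = November 5, 2022.
The last day of the re-inspection period: 54 calendar days after November 5, 2022 is December 29, 2022.
From Thursday, December 29, 2022, 10 business days (Dec 30, Jan 2, Jan 3, Jan 4, Jan 5, Jan 6, Jan 9, Jan 10, Jan 11, Jan 12, skipping weekends) brings us to Thursday, January 12, 2023, which is the last day of the response period.
Adding 5 calendar days to January 12, 2023 gives January 17, 2023, which is the date termination becomes effective.

January 17, 2023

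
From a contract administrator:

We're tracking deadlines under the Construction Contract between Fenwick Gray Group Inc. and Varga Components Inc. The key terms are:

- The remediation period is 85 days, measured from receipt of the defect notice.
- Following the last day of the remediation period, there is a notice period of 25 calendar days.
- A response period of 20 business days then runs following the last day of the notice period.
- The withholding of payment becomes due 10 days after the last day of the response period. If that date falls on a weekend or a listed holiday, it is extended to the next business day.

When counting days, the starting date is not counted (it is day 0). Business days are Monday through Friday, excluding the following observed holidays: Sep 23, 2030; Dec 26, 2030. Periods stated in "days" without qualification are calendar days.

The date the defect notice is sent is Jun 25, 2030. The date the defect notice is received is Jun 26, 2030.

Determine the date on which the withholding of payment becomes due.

The last day of the remediation period: Jun 26, 2030 + 85 days = Sep 19, 2030.
Adding 25 calendar days to Sep 19, 2030 gives Oct 14, 2030, which is the last day of the notice period.
The last day of the response period: counting 20 business days from Monday, Oct 14, 2030 (Oct 15, Oct 16, Oct 17, Oct 18, …, Nov 7, Nov 8, Nov 11, skipping weekends) reaches Monday, Nov 11, 2030.
The date on which the withholding of payment becomes due: Nov 11, 2030 + 10 days = Nov 21, 2030. Nov 21, 2030 is a Thursday and is not a listed holiday, so no roll-forward applies.

Nov 21, 2030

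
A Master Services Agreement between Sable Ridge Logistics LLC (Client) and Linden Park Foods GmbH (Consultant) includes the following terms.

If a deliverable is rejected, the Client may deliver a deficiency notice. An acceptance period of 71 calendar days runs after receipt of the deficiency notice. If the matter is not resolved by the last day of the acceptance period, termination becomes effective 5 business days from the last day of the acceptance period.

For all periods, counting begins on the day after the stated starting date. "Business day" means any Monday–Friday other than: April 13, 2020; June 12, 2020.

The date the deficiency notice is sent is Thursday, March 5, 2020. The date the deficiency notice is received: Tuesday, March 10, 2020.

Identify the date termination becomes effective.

The last day of the acceptance period: March 10, 2020 + 71 days = May 20, 2020.
The date termination becomes effective: 5 business days after Wednesday, May 20, 2020, skipping weekends — May 21, May 22, May 25, May 26, May 27 — lands on Wednesday, May 27, 2020.

May 27, 2020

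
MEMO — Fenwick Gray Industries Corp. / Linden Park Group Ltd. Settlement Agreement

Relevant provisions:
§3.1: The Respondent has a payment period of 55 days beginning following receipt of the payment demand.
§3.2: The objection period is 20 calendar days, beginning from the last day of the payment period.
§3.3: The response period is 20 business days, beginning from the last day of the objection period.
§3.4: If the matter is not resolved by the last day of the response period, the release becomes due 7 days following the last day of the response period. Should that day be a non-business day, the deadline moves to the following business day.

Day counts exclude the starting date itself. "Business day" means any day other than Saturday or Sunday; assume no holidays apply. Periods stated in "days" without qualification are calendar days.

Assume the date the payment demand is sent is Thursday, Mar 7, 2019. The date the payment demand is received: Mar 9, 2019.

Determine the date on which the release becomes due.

The last day of the payment period: 55 calendar days after Mar 9, 2019 is May 3, 2019.
The last day of the objection period: May 3, 2019 + 20 days = May 23, 2019.
The last day of the response period: counting 20 business days from Thursday, May 23, 2019 (May 24, May 27, May 28, May 29, …, Jun 18, Jun 19, Jun 20, skipping weekends) reaches Thursday, Jun 20, 2019.
The date on which the release becomes due: 7 calendar days after Jun 20, 2019 is Jun 27, 2019. Jun 27, 2019 is a Thursday, so no roll-forward applies.

Jun 27, 2019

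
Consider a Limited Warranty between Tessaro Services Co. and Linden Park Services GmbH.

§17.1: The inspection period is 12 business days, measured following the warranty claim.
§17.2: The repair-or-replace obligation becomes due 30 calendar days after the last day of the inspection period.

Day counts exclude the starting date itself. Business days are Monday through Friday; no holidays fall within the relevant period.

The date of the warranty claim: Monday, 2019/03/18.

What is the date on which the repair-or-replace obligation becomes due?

2019/05/03

The last day of the inspection period: counting 12 business days from Monday, 2019/03/18 (Mar 19, Mar 20, Mar 21, Mar 22, …, Apr 1, Apr 2, Apr 3, skipping weekends) reaches Wednesday, 2019/04/03.
The date on which the repair-or-replace obligation becomes due: 30 calendar days after 2019/04/03 is 2019/05/03.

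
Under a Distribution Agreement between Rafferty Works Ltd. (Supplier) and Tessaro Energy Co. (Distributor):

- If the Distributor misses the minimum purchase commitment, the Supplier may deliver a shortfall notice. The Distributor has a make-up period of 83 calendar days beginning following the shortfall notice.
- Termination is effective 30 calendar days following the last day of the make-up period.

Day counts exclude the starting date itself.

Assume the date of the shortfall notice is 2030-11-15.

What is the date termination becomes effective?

2031-03-08

Adding 83 calendar days to 2030-11-15 gives 2031-02-06, which is the last day of the make-up period.
Adding 30 calendar days to 2031-02-06 gives 2031-03-08, which is the date termination becomes effective.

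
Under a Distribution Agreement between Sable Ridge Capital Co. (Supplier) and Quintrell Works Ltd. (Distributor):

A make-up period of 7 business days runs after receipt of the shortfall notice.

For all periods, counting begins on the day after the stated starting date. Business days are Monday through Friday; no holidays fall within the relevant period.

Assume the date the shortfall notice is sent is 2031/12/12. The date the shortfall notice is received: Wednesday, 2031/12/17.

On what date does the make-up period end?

From Wednesday, 2031/12/17, 7 business days (Dec 18, Dec 19, Dec 22, Dec 23, Dec 24, Dec 25, Dec 26, skipping weekends) brings us to Friday, 2031/12/26, which is the last day of the make-up period.

2031/12/26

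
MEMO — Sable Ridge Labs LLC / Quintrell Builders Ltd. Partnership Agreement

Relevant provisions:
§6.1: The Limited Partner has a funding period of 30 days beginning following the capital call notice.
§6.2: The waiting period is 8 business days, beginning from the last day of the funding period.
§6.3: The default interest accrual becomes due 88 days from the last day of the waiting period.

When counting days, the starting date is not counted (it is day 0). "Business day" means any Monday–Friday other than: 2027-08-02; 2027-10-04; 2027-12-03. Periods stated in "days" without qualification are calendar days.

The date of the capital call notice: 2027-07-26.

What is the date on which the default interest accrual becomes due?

The last day of the funding period: 30 calendar days after 2027-07-26 is 2027-08-25.
The last day of the waiting period: counting 8 business days from Wednesday, 2027-08-25 (Aug 26, Aug 27, Aug 30, Aug 31, Sep 1, Sep 2, Sep 3, Sep 6, skipping weekends) reaches Monday, 2027-09-06.
Adding 88 calendar days to 2027-09-06 gives 2027-12-03, which is the date on which the default interest accrual becomes due.

2027-12-03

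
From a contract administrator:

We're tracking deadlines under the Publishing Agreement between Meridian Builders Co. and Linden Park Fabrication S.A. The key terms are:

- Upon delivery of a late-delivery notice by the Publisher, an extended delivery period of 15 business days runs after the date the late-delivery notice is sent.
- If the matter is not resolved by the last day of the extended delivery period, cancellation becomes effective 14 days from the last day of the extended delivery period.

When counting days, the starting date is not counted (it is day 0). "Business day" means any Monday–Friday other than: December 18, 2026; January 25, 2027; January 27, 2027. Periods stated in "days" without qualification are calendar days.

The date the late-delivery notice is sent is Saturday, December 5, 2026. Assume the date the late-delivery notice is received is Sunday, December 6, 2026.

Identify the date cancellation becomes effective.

The last day of the extended delivery period: 15 business days after Saturday, December 5, 2026, skipping weekends and the listed holiday on Dec 18 — Dec 7, Dec 8, Dec 9, Dec 10, …, Dec 24, Dec 25, Dec 28 — lands on Monday, December 28, 2026.
The date cancellation becomes effective: December 28, 2026 + 14 days = January 11, 2027.

January 11, 2027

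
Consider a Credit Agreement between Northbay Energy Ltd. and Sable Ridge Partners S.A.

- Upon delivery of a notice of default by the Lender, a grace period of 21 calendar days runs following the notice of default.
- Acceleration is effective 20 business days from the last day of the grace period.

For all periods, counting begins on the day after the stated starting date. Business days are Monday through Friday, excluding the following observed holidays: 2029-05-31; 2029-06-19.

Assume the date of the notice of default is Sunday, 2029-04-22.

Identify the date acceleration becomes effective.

2029-06-11

Adding 21 calendar days to 2029-04-22 gives 2029-05-13, which is the last day of the grace period.
From Sunday, 2029-05-13, 20 business days (May 14, May 15, May 16, May 17, …, Jun 7, Jun 8, Jun 11, skipping weekends and the listed holiday on May 31) brings us to Monday, 2029-06-11, which is the date acceleration becomes effective.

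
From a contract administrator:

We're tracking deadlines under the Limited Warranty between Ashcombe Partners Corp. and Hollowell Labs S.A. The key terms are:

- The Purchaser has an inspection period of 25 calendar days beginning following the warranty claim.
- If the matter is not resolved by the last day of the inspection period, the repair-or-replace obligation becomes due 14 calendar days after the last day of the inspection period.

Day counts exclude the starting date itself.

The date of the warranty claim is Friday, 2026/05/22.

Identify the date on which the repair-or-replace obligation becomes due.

The last day of the inspection period: 2026/05/22 + 25 days = 2026/06/16.
The date on which the repair-or-replace obligation becomes due: 14 calendar days after 2026/06/16 is 2026/06/30.

2026/06/30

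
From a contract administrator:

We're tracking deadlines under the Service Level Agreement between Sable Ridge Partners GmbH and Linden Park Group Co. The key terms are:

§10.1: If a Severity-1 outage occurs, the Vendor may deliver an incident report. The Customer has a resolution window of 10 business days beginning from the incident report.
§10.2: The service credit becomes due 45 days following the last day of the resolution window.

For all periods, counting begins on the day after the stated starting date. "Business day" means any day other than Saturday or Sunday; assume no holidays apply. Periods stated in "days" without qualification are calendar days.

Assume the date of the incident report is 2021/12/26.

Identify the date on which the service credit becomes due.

The last day of the resolution window: 10 business days after Sunday, 2021/12/26, skipping weekends — Dec 27, Dec 28, Dec 29, Dec 30, Dec 31, Jan 3, Jan 4, Jan 5, Jan 6, Jan 7 — lands on Friday, 2022/01/07.
Adding 45 calendar days to 2022/01/07 gives 2022/02/21, which is the date on which the service credit becomes due.

2022/02/21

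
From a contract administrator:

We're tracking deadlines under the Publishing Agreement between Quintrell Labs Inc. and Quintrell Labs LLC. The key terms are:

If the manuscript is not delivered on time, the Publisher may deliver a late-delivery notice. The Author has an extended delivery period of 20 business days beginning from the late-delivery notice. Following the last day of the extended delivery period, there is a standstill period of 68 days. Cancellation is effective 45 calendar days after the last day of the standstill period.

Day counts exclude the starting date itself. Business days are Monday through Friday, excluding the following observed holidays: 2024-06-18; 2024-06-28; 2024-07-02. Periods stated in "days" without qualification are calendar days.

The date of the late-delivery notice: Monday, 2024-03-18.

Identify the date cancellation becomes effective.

2024-08-06

The last day of the extended delivery period: 20 business days after Monday, 2024-03-18, skipping weekends — Mar 19, Mar 20, Mar 21, Mar 22, …, Apr 11, Apr 12, Apr 15 — lands on Monday, 2024-04-15.
Adding 68 calendar days to 2024-04-15 gives 2024-06-22, which is the last day of the standstill period.
The date cancellation becomes effective: 2024-06-22 + 45 days = 2024-08-06.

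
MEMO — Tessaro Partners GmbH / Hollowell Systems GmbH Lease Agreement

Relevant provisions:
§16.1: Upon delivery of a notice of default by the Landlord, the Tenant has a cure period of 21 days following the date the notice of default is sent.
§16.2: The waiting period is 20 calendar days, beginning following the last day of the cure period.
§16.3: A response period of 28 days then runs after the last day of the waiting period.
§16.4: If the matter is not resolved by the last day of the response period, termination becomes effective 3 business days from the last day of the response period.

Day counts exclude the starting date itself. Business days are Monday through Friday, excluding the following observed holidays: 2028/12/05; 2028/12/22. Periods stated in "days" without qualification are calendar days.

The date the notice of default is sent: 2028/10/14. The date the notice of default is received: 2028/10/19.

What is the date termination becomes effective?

The last day of the cure period: 2028/10/14 + 21 days = 2028/11/04.
Adding 20 calendar days to 2028/11/04 gives 2028/11/24, which is the last day of the waiting period.
The last day of the response period: 2028/11/24 + 28 days = 2028/12/22.
The date termination becomes effective: 3 business days after Friday, 2028/12/22, skipping weekends — Dec 25, Dec 26, Dec 27 — lands on Wednesday, 2028/12/27.

2028/12/27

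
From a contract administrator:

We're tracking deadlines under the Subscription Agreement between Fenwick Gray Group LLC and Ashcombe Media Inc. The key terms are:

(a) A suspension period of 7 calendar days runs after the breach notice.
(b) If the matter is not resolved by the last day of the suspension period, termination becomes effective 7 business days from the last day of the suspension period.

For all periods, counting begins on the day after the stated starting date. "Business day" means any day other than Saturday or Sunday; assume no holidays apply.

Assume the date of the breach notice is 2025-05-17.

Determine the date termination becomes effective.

The last day of the suspension period: 7 calendar days after 2025-05-17 is 2025-05-24.
From Saturday, 2025-05-24, 7 business days (May 26, May 27, May 28, May 29, May 30, Jun 2, Jun 3, skipping weekends) brings us to Tuesday, 2025-06-03, which is the date termination becomes effective.

2025-06-03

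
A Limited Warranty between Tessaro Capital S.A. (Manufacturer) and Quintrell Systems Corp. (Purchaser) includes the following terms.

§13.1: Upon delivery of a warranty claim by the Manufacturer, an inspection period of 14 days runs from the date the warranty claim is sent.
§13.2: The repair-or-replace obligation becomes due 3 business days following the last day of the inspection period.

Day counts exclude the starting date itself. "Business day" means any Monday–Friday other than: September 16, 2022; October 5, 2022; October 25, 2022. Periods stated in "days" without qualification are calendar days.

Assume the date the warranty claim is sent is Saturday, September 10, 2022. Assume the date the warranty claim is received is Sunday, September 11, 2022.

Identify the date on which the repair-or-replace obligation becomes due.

The last day of the inspection period: September 10, 2022 + 14 days = September 24, 2022.
From Saturday, September 24, 2022, 3 business days (Sep 26, Sep 27, Sep 28, skipping weekends) brings us to Wednesday, September 28, 2022, which is the date on which the repair-or-replace obligation becomes due.

September 28, 2022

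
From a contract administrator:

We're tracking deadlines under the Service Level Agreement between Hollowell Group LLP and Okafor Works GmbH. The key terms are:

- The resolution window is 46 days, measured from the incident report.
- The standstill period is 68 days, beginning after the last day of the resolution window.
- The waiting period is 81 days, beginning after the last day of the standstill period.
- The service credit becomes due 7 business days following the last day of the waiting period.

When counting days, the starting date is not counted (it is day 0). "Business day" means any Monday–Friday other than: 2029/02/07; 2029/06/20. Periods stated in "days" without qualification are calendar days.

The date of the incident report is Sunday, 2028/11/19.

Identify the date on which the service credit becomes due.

The last day of the resolution window: 46 calendar days after 2028/11/19 is 2029/01/04.
The last day of the standstill period: 68 calendar days after 2029/01/04 is 2029/03/13.
Adding 81 calendar days to 2029/03/13 gives 2029/06/02, which is the last day of the waiting period.
The date on which the service credit becomes due: 7 business days after Saturday, 2029/06/02, skipping weekends — Jun 4, Jun 5, Jun 6, Jun 7, Jun 8, Jun 11, Jun 12 — lands on Tuesday, 2029/06/12.

2029/06/12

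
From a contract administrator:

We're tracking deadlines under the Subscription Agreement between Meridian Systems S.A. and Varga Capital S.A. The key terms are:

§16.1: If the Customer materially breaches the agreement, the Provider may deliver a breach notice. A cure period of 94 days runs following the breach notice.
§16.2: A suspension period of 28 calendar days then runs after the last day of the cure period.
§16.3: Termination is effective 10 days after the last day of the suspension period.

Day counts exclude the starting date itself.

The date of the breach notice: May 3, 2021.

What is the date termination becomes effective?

The last day of the cure period: 94 calendar days after May 3, 2021 is August 5, 2021.
Adding 28 calendar days to August 5, 2021 gives September 2, 2021, which is the last day of the suspension period.
Adding 10 calendar days to September 2, 2021 gives September 12, 2021, which is the date termination becomes effective.

September 12, 2021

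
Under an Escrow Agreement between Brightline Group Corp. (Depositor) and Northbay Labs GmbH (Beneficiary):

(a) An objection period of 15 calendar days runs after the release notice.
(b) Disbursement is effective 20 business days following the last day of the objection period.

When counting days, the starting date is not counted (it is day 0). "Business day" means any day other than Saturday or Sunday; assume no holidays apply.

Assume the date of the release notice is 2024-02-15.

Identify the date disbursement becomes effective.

The last day of the objection period: 15 calendar days after 2024-02-15 is 2024-03-01.
The date disbursement becomes effective: 20 business days after Friday, 2024-03-01, skipping weekends — Mar 4, Mar 5, Mar 6, Mar 7, …, Mar 27, Mar 28, Mar 29 — lands on Friday, 2024-03-29.

2024-03-29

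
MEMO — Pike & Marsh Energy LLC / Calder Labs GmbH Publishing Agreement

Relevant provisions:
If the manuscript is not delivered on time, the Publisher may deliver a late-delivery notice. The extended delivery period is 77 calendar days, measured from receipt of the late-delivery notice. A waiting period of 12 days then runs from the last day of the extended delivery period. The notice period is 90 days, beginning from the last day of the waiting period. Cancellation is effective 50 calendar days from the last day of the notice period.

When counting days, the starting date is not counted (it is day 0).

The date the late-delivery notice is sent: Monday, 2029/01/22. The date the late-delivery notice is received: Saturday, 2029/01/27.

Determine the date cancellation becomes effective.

2029/09/13

Adding 77 calendar days to 2029/01/27 gives 2029/04/14, which is the last day of the extended delivery period.
The last day of the waiting period: 12 calendar days after 2029/04/14 is 2029/04/26.
Adding 90 calendar days to 2029/04/26 gives 2029/07/25, which is the last day of the notice period.
The date cancellation becomes effective: 50 calendar days after 2029/07/25 is 2029/09/13.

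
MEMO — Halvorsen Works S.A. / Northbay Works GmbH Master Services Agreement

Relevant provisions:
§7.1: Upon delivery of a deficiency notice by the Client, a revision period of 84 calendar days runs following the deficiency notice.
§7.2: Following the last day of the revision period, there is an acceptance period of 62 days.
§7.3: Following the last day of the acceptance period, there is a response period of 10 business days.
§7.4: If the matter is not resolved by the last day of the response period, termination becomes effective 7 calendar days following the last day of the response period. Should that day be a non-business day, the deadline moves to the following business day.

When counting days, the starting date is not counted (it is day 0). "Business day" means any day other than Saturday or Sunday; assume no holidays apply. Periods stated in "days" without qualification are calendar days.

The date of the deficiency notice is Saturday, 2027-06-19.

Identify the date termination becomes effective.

2027-12-03

Adding 84 calendar days to 2027-06-19 gives 2027-09-11, which is the last day of the revision period.
The last day of the acceptance period: 62 calendar days after 2027-09-11 is 2027-11-12.
The last day of the response period: counting 10 business days from Friday, 2027-11-12 (Nov 15, Nov 16, Nov 17, Nov 18, Nov 19, Nov 22, Nov 23, Nov 24, Nov 25, Nov 26, skipping weekends) reaches Friday, 2027-11-26.
The date termination becomes effective: 2027-11-26 + 7 days = 2027-12-03. 2027-12-03 is a Friday, so no roll-forward applies.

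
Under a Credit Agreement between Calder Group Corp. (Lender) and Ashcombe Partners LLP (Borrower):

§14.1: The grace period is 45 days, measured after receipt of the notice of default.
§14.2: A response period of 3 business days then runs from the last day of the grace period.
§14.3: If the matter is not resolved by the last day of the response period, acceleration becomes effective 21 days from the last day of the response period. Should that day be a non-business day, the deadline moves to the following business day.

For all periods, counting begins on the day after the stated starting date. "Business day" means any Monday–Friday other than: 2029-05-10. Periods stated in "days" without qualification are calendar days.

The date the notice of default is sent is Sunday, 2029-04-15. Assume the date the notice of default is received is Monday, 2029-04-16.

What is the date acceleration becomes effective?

The last day of the grace period: 45 calendar days after 2029-04-16 is 2029-05-31.
From Thursday, 2029-05-31, 3 business days (Jun 1, Jun 4, Jun 5, skipping weekends) brings us to Tuesday, 2029-06-05, which is the last day of the response period.
The date acceleration becomes effective: 21 calendar days after 2029-06-05 is 2029-06-26. 2029-06-26 is a Tuesday and is not a listed holiday, so no roll-forward applies.

2029-06-26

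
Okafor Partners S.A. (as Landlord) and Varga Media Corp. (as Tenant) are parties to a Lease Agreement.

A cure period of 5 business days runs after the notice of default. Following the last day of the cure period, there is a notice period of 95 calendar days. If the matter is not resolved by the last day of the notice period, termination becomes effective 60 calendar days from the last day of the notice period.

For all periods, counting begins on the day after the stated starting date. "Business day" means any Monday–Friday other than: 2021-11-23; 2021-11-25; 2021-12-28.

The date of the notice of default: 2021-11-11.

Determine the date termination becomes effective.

From Thursday, 2021-11-11, 5 business days (Nov 12, Nov 15, Nov 16, Nov 17, Nov 18, skipping weekends) brings us to Thursday, 2021-11-18, which is the last day of the cure period.
Adding 95 calendar days to 2021-11-18 gives 2022-02-21, which is the last day of the notice period.
The date termination becomes effective: 60 calendar days after 2022-02-21 is 2022-04-22.

2022-04-22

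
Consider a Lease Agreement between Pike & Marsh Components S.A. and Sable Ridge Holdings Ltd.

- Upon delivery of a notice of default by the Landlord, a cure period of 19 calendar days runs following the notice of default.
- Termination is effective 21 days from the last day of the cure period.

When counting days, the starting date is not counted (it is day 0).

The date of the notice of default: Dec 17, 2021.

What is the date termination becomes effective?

The last day of the cure period: 19 calendar days after Dec 17, 2021 is Jan 5, 2022.
The date termination becomes effective: 21 calendar days after Jan 5, 2022 is Jan 26, 2022.

Jan 26, 2022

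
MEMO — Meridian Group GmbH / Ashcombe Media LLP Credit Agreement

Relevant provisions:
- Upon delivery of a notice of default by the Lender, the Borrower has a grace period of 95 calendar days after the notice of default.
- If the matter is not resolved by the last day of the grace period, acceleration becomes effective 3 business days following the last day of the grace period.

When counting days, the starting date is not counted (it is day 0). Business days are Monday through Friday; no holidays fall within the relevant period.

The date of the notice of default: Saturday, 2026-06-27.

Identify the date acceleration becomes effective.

The last day of the grace period: 95 calendar days after 2026-06-27 is 2026-09-30.
The date acceleration becomes effective: counting 3 business days from Wednesday, 2026-09-30 (Oct 1, Oct 2, Oct 5, skipping weekends) reaches Monday, 2026-10-05.

2026-10-05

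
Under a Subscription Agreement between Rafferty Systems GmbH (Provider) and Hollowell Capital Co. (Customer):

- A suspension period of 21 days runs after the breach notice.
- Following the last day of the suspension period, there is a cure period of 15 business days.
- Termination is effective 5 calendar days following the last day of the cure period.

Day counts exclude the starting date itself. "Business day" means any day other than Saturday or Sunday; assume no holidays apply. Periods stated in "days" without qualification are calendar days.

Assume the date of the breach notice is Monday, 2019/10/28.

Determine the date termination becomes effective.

The last day of the suspension period: 2019/10/28 + 21 days = 2019/11/18.
The last day of the cure period: 15 business days after Monday, 2019/11/18, skipping weekends — Nov 19, Nov 20, Nov 21, Nov 22, …, Dec 5, Dec 6, Dec 9 — lands on Monday, 2019/12/09.
The date termination becomes effective: 5 calendar days after 2019/12/09 is 2019/12/14.

2019/12/14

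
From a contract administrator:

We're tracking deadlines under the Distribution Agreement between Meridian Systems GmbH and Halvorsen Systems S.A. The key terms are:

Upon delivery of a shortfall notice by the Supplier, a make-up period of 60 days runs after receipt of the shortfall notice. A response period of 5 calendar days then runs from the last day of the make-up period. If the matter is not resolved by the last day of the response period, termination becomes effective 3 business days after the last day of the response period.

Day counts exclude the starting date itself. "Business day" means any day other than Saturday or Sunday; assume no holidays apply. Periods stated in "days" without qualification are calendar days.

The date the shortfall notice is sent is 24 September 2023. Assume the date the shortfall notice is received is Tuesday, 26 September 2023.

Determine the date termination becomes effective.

5 December 2023

Adding 60 calendar days to 26 September 2023 gives 25 November 2023, which is the last day of the make-up period.
The last day of the response period: 5 calendar days after 25 November 2023 is 30 November 2023.
The date termination becomes effective: counting 3 business days from Thursday, 30 November 2023 (Dec 1, Dec 4, Dec 5, skipping weekends) reaches Tuesday, 5 December 2023.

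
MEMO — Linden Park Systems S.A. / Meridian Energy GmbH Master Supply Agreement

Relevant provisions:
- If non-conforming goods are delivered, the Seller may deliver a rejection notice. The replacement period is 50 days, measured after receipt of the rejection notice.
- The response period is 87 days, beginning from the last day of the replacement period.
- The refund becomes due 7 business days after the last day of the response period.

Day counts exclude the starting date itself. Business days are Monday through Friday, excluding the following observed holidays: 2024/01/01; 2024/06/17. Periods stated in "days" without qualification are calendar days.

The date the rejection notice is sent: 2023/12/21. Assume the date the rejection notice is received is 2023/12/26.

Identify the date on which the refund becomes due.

The last day of the replacement period: 2023/12/26 + 50 days = 2024/02/14.
Adding 87 calendar days to 2024/02/14 gives 2024/05/11, which is the last day of the response period.
From Saturday, 2024/05/11, 7 business days (May 13, May 14, May 15, May 16, May 17, May 20, May 21, skipping weekends) brings us to Tuesday, 2024/05/21, which is the date on which the refund becomes due.

2024/05/21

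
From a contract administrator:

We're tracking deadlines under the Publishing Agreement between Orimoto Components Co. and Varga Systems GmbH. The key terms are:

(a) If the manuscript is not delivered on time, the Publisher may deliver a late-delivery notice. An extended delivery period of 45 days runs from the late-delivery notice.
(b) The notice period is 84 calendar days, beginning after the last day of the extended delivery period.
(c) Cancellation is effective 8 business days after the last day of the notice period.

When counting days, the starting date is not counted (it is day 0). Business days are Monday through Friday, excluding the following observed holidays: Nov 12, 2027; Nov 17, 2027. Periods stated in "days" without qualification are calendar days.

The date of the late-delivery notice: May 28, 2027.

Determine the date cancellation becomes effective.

Oct 14, 2027

The last day of the extended delivery period: May 28, 2027 + 45 days = Jul 12, 2027.
The last day of the notice period: 84 calendar days after Jul 12, 2027 is Oct 4, 2027.
From Monday, Oct 4, 2027, 8 business days (Oct 5, Oct 6, Oct 7, Oct 8, Oct 11, Oct 12, Oct 13, Oct 14, skipping weekends) brings us to Thursday, Oct 14, 2027, which is the date cancellation becomes effective.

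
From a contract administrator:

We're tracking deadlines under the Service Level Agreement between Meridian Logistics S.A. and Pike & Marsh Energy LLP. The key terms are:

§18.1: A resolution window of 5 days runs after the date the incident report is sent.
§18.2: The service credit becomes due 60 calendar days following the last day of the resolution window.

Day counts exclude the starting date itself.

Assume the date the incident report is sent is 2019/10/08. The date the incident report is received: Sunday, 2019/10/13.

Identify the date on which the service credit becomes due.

2019/12/12

The last day of the resolution window: 2019/10/08 + 5 days = 2019/10/13.
The date on which the service credit becomes due: 2019/10/13 + 60 days = 2019/12/12.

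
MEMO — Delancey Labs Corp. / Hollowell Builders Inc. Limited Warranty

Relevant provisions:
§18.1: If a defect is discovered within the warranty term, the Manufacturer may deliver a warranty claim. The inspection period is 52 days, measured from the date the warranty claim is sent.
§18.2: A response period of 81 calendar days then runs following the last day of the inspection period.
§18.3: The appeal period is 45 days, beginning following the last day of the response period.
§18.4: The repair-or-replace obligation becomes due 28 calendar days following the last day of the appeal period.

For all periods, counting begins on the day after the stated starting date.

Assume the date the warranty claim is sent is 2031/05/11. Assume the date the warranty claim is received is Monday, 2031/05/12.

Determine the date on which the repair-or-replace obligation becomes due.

Adding 52 calendar days to 2031/05/11 gives 2031/07/02, which is the last day of the inspection period.
Adding 81 calendar days to 2031/07/02 gives 2031/09/21, which is the last day of the response period.
The last day of the appeal period: 45 calendar days after 2031/09/21 is 2031/11/05.
Adding 28 calendar days to 2031/11/05 gives 2031/12/03, which is the date on which the repair-or-replace obligation becomes due.

2031/12/03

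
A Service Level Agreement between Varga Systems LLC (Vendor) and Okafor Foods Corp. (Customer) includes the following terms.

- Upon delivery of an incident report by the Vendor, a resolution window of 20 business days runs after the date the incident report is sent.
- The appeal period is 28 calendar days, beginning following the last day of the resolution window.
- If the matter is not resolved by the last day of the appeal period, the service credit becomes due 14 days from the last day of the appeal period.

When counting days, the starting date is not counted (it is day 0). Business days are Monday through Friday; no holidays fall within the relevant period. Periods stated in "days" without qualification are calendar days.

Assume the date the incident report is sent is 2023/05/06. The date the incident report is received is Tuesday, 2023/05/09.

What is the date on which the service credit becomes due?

From Saturday, 2023/05/06, 20 business days (May 8, May 9, May 10, May 11, …, May 31, Jun 1, Jun 2, skipping weekends) brings us to Friday, 2023/06/02, which is the last day of the resolution window.
The last day of the appeal period: 2023/06/02 + 28 days = 2023/06/30.
Adding 14 calendar days to 2023/06/30 gives 2023/07/14, which is the date on which the service credit becomes due.

2023/07/14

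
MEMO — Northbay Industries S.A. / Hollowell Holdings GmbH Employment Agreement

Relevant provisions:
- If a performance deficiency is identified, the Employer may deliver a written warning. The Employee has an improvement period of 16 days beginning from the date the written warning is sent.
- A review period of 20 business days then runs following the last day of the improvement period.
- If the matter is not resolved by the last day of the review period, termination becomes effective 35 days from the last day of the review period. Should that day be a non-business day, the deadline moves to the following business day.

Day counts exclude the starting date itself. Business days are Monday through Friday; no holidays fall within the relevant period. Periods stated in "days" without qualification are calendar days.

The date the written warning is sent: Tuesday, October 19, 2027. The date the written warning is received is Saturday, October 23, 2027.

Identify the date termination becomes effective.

Adding 16 calendar days to October 19, 2027 gives November 4, 2027, which is the last day of the improvement period.
From Thursday, November 4, 2027, 20 business days (Nov 5, Nov 8, Nov 9, Nov 10, …, Nov 30, Dec 1, Dec 2, skipping weekends) brings us to Thursday, December 2, 2027, which is the last day of the review period.
Adding 35 calendar days to December 2, 2027 gives January 6, 2028, which is the date termination becomes effective. January 6, 2028 is a Thursday, so no roll-forward applies.

January 6, 2028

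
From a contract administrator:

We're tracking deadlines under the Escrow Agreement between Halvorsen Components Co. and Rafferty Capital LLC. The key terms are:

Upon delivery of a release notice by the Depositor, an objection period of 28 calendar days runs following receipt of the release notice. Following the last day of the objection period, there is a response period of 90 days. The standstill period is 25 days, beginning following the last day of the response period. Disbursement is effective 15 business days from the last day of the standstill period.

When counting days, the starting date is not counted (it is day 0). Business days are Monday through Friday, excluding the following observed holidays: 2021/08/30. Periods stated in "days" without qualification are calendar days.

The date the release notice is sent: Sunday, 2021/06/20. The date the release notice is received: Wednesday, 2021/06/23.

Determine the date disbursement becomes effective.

The last day of the objection period: 28 calendar days after 2021/06/23 is 2021/07/21.
The last day of the response period: 2021/07/21 + 90 days = 2021/10/19.
The last day of the standstill period: 25 calendar days after 2021/10/19 is 2021/11/13.
The date disbursement becomes effective: counting 15 business days from Saturday, 2021/11/13 (Nov 15, Nov 16, Nov 17, Nov 18, …, Dec 1, Dec 2, Dec 3, skipping weekends) reaches Friday, 2021/12/03.

2021/12/03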